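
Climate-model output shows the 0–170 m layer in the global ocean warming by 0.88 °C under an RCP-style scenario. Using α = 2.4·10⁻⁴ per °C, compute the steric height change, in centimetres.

Δh = αΔT·H = 2.4×10⁻⁴ × 0.88 × 170 = 0.035904 m

3.59 cm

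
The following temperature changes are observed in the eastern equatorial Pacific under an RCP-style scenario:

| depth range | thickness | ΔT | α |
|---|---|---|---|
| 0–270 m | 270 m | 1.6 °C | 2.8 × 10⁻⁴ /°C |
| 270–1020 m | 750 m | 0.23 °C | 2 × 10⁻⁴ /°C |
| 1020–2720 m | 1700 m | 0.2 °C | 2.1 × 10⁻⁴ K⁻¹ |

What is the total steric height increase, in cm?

0–270 m: 2.8×10⁻⁴ × 1.6 × 270 = 0.12096 m
270–1020 m: 0.23 × 750 × 2×10⁻⁴ = 0.03450 m
0.2 × 1700 × 2.1×10⁻⁴ = 0.07140 m
Δh = 0.12096 + 0.03450 + 0.07140 = 0.22686 m

22.7 cm of thermosteric rise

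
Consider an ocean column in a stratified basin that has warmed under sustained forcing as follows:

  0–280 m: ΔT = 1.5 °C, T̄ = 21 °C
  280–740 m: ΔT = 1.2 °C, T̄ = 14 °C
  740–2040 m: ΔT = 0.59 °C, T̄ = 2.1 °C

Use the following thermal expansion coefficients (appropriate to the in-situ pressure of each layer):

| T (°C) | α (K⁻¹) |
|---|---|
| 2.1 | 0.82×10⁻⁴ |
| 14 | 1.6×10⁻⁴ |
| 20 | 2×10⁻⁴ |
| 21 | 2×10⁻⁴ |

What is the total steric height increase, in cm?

about 24 cm

Layer 1 at 21 °C → α = 2×10⁻⁴ K⁻¹
Layer 2 at 14 °C → α = 1.6×10⁻⁴ K⁻¹
Layer 3 at 2.1 °C → α = 0.82×10⁻⁴ K⁻¹
Layer 1: 2×10⁻⁴ × 280 × 1.5 = 0.08400 m
280–740 m: 1.2 × 460 × 1.6×10⁻⁴ = 0.08832 m
0.59 × 0.82×10⁻⁴ × 1300 = 0.062894 m
Δh = 0.08400 + 0.08832 + 0.062894 = 0.235214 m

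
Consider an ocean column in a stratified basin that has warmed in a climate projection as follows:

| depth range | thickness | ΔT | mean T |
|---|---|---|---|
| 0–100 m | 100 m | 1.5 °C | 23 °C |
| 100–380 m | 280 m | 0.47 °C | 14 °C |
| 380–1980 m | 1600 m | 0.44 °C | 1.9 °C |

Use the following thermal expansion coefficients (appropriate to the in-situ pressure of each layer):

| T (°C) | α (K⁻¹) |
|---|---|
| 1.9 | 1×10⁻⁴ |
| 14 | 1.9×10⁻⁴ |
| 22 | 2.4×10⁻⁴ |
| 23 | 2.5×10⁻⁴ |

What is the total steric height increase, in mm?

130 mm

Layer 1 at 23 °C → α = 2.5×10⁻⁴ K⁻¹
Layer 2 at 14 °C → α = 1.9×10⁻⁴ K⁻¹
Layer 3 at 1.9 °C → α = 1×10⁻⁴ K⁻¹
Layer 1: 100 × 2.5×10⁻⁴ × 1.5 = 0.03750 m
1.9×10⁻⁴ × 280 × 0.47 = 0.025004 m
0.44 × 1600 × 1×10⁻⁴ = 0.07040 m
Δh = 0.03750 + 0.025004 + 0.07040 = 0.132904 m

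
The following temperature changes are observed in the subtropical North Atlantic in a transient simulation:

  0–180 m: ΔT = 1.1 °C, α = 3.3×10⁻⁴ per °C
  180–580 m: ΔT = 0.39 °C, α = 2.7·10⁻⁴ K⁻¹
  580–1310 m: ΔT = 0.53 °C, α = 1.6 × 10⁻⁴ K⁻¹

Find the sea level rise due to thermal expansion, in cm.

about 17 cm

Layer 1: 180 × 3.3×10⁻⁴ × 1.1 = 0.06534 m
180–580 m: 2.7×10⁻⁴ × 0.39 × 400 = 0.04212 m
1.6×10⁻⁴ × 730 × 0.53 = 0.061904 m
Δh = 0.06534 + 0.04212 + 0.061904 = 0.169364 m ≈ 17 cm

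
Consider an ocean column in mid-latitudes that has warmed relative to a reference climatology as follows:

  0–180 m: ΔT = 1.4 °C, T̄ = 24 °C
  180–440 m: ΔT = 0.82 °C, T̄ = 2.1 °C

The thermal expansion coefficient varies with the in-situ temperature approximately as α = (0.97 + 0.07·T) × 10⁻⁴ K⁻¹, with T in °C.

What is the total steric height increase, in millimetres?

90.6 mm

Layer 1: α = (0.97 + 0.07×24)×10⁻⁴ = 2.65×10⁻⁴ K⁻¹
Layer 2: α = (0.97 + 0.07×2.1)×10⁻⁴ = 1.117×10⁻⁴ K⁻¹
Layer 1: 1.4 × 2.65×10⁻⁴ × 180 = 0.06678 m
0.82 × 1.117×10⁻⁴ × 260 = 0.02381444 m
Δh = 0.06678 + 0.02381444 = 0.09059444 m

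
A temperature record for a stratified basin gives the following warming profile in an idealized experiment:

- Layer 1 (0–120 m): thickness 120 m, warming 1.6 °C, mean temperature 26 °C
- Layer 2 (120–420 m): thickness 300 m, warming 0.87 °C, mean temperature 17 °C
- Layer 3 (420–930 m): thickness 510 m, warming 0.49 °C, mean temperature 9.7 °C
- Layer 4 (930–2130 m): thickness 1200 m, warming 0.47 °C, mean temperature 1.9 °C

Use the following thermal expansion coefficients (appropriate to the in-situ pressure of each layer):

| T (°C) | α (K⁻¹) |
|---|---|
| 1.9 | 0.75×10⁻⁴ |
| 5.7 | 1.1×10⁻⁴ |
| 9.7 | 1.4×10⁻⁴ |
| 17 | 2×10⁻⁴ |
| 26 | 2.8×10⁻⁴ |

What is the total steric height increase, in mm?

Layer 1 at 26 °C → α = 2.8×10⁻⁴ K⁻¹
Layer 2 at 17 °C → α = 2×10⁻⁴ K⁻¹
Layer 3 at 9.7 °C → α = 1.4×10⁻⁴ K⁻¹
Layer 4 at 1.9 °C → α = 0.75×10⁻⁴ K⁻¹
Layer 1: 2.8×10⁻⁴ × 1.6 × 120 = 0.05376 m
120–420 m: 300 × 2×10⁻⁴ × 0.87 = 0.05220 m
1.4×10⁻⁴ × 510 × 0.49 = 0.034986 m
Layer 4: 0.47 × 0.75×10⁻⁴ × 1200 = 0.04230 m
Δh = 0.05376 + 0.05220 + 0.034986 + 0.04230 = 0.183246 m

180 mm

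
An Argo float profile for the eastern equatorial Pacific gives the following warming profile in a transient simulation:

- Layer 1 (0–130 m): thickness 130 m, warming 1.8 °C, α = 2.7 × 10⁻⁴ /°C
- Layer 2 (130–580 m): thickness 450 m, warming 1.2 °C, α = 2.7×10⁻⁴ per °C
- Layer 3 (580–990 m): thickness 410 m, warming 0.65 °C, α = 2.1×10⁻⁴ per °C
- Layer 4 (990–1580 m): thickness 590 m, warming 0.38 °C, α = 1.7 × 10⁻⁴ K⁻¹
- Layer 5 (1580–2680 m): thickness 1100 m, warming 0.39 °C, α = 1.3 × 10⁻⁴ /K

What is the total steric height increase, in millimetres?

0–130 m: 2.7×10⁻⁴ × 130 × 1.8 = 0.06318 m
2.7×10⁻⁴ × 1.2 × 450 = 0.14580 m
Layer 3: 410 × 0.65 × 2.1×10⁻⁴ = 0.055965 m
Layer 4: 0.38 × 590 × 1.7×10⁻⁴ = 0.038114 m
Layer 5: 1.3×10⁻⁴ × 0.39 × 1100 = 0.05577 m
Δh = 0.06318 + 0.14580 + 0.055965 + 0.038114 + 0.05577 = 0.358829 m ≈ 360 mm

360 mm of thermosteric rise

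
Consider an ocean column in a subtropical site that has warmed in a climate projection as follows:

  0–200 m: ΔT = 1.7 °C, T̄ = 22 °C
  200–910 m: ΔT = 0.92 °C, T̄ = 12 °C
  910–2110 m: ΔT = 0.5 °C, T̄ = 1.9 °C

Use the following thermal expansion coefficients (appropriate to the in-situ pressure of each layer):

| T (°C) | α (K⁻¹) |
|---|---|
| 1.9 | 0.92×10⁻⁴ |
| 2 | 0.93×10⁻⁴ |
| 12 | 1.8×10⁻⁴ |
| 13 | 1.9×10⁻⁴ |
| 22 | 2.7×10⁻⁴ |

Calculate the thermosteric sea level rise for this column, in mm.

Δh ≈ 265 mm

Layer 1 at 22 °C → α = 2.7×10⁻⁴ K⁻¹
Layer 2 at 12 °C → α = 1.8×10⁻⁴ K⁻¹
Layer 3 at 1.9 °C → α = 0.92×10⁻⁴ K⁻¹
0–200 m: 2.7×10⁻⁴ × 200 × 1.7 = 0.09180 m
Layer 2: 1.8×10⁻⁴ × 0.92 × 710 = 0.117576 m
910–2110 m: 0.92×10⁻⁴ × 1200 × 0.5 = 0.05520 m
Δh = 0.09180 + 0.117576 + 0.05520 = 0.264576 m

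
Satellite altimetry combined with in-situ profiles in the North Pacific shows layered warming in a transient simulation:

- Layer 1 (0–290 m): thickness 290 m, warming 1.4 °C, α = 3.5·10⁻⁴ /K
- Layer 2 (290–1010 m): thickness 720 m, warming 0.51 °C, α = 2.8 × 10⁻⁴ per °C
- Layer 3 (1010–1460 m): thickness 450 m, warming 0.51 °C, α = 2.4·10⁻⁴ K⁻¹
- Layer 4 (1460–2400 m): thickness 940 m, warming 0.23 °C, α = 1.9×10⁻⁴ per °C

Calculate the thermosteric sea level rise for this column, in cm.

0–290 m: 1.4 × 3.5×10⁻⁴ × 290 = 0.14210 m
290–1010 m: 0.51 × 2.8×10⁻⁴ × 720 = 0.102816 m
1010–1460 m: 2.4×10⁻⁴ × 0.51 × 450 = 0.05508 m
Layer 4: 0.23 × 940 × 1.9×10⁻⁴ = 0.041078 m
Δh = 0.14210 + 0.102816 + 0.05508 + 0.041078 = 0.341074 m

34.1 cm of thermosteric rise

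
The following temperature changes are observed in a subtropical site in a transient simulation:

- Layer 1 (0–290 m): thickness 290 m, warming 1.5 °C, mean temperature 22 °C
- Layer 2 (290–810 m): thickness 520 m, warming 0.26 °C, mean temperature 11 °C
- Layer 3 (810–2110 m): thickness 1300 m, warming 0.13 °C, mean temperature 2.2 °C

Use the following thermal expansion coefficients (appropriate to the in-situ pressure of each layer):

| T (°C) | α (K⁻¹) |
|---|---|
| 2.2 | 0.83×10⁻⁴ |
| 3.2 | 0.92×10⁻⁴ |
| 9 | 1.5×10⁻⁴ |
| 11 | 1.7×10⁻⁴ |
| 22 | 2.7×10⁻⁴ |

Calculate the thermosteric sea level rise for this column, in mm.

154 mm of thermosteric rise

Layer 1 at 22 °C → α = 2.7×10⁻⁴ K⁻¹
Layer 2 at 11 °C → α = 1.7×10⁻⁴ K⁻¹
Layer 3 at 2.2 °C → α = 0.83×10⁻⁴ K⁻¹
0–290 m: 2.7×10⁻⁴ × 290 × 1.5 = 0.11745 m
1.7×10⁻⁴ × 520 × 0.26 = 0.022984 m
0.83×10⁻⁴ × 1300 × 0.13 = 0.014027 m
Δh = 0.11745 + 0.022984 + 0.014027 = 0.154461 m ≈ 154 mm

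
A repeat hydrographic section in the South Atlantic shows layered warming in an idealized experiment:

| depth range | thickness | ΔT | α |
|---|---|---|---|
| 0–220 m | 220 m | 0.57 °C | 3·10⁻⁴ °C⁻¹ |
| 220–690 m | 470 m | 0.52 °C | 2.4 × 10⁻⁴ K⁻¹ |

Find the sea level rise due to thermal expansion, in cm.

Δh = 9.6 cm

0–220 m: 3×10⁻⁴ × 0.57 × 220 = 0.03762 m
0.52 × 2.4×10⁻⁴ × 470 = 0.058656 m
Δh = 0.03762 + 0.058656 = 0.096276 m ≈ 9.6 cm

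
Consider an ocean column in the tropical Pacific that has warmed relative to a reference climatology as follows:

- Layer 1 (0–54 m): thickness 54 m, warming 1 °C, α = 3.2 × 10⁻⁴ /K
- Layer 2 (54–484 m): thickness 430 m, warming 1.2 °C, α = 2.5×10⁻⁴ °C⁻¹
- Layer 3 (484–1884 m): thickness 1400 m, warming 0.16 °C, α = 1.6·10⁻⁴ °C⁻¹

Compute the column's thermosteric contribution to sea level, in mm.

Layer 1: 1 × 54 × 3.2×10⁻⁴ = 0.01728 m
Layer 2: 430 × 1.2 × 2.5×10⁻⁴ = 0.12900 m
Layer 3: 1.6×10⁻⁴ × 0.16 × 1400 = 0.03584 m
Δh = 0.01728 + 0.12900 + 0.03584 = 0.18212 m ≈ 182 mm

about 182 mm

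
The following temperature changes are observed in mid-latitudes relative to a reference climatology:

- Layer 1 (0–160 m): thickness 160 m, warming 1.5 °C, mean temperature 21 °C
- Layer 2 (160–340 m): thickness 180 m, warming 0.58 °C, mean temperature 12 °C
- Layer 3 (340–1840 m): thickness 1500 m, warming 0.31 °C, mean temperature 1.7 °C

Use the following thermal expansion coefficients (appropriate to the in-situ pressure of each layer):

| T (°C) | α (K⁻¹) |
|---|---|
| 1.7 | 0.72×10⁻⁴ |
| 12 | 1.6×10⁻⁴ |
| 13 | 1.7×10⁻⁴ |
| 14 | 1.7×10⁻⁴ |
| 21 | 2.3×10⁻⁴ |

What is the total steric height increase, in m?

about 0.105 m

Layer 1 at 21 °C → α = 2.3×10⁻⁴ K⁻¹
Layer 2 at 12 °C → α = 1.6×10⁻⁴ K⁻¹
Layer 3 at 1.7 °C → α = 0.72×10⁻⁴ K⁻¹
160 × 2.3×10⁻⁴ × 1.5 = 0.05520 m
180 × 0.58 × 1.6×10⁻⁴ = 0.016704 m
0.31 × 1500 × 0.72×10⁻⁴ = 0.03348 m
Δh = 0.05520 + 0.016704 + 0.03348 = 0.105384 m ≈ 0.105 m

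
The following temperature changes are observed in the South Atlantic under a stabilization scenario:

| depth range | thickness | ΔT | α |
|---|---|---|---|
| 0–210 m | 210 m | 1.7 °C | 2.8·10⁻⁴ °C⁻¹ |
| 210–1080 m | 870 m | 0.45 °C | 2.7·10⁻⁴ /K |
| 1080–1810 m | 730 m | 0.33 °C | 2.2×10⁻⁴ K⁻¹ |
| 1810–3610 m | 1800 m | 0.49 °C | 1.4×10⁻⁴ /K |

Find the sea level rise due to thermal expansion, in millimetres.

2.8×10⁻⁴ × 210 × 1.7 = 0.09996 m
210–1080 m: 870 × 0.45 × 2.7×10⁻⁴ = 0.105705 m
Layer 3: 730 × 2.2×10⁻⁴ × 0.33 = 0.052998 m
Layer 4: 1800 × 0.49 × 1.4×10⁻⁴ = 0.12348 m
Δh = 0.09996 + 0.105705 + 0.052998 + 0.12348 = 0.382143 m

Δh = 380 mm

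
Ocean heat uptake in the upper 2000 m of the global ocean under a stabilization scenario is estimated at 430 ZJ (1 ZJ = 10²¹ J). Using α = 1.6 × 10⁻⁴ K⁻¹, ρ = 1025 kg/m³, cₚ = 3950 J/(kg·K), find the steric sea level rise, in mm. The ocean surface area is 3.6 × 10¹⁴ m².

Per unit area: Q = 430×10²¹ / (3.6×10¹⁴) ≈ 1.194×10⁹ J/m²
Δh = αQ/(ρcₚ) = 1.6×10⁻⁴ × 1.194×10⁹ / (1025 × 3950) ≈ 0.047185 m

about 47 mm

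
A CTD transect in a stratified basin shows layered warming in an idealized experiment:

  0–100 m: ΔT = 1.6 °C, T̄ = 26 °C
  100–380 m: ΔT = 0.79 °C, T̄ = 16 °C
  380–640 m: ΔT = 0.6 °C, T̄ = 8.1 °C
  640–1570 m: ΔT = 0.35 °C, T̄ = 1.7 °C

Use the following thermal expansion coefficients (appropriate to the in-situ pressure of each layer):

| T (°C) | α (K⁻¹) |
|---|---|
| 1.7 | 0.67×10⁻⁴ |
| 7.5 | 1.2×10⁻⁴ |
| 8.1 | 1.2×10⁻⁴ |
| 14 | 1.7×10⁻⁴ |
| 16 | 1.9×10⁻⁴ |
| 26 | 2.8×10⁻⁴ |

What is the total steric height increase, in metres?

0.127 m

Layer 1 at 26 °C → α = 2.8×10⁻⁴ K⁻¹
Layer 2 at 16 °C → α = 1.9×10⁻⁴ K⁻¹
Layer 3 at 8.1 °C → α = 1.2×10⁻⁴ K⁻¹
Layer 4 at 1.7 °C → α = 0.67×10⁻⁴ K⁻¹
Layer 1: 2.8×10⁻⁴ × 1.6 × 100 = 0.04480 m
0.79 × 280 × 1.9×10⁻⁴ = 0.042028 m
Layer 3: 260 × 1.2×10⁻⁴ × 0.6 = 0.01872 m
0.35 × 0.67×10⁻⁴ × 930 = 0.0218085 m
Δh = 0.04480 + 0.042028 + 0.01872 + 0.0218085 = 0.1273565 m ≈ 0.127 m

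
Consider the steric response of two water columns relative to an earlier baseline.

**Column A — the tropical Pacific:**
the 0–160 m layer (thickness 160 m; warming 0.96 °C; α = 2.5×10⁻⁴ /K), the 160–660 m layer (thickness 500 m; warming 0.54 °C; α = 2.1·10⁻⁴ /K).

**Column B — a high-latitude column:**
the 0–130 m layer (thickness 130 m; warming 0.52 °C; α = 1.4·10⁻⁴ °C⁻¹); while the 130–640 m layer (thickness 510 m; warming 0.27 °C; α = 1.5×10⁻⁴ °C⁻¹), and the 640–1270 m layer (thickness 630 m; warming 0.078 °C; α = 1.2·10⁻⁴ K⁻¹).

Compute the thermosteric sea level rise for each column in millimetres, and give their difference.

A Layer 1: 2.5×10⁻⁴ × 0.96 × 160 = 0.03840 m
A Layer 2: 2.1×10⁻⁴ × 500 × 0.54 = 0.05670 m
A total: 0.09510 m
B 130 × 0.52 × 1.4×10⁻⁴ = 0.009464 m
B 130–640 m: 510 × 0.27 × 1.5×10⁻⁴ = 0.020655 m
B 630 × 1.2×10⁻⁴ × 0.078 = 0.0058968 m
B total: 0.0360158 m
Difference: 0.09510 − 0.0360158 = 0.0590842 m

A: 95 mm; B: 36 mm; difference 59 mm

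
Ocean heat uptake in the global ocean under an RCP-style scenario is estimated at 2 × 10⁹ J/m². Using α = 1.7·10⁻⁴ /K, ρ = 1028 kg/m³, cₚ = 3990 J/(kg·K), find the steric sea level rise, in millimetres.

Δh = αQ/(ρcₚ) = 1.7×10⁻⁴ × 2×10⁹ / (1028 × 3990) ≈ 0.082892 m

Δh = 83 mm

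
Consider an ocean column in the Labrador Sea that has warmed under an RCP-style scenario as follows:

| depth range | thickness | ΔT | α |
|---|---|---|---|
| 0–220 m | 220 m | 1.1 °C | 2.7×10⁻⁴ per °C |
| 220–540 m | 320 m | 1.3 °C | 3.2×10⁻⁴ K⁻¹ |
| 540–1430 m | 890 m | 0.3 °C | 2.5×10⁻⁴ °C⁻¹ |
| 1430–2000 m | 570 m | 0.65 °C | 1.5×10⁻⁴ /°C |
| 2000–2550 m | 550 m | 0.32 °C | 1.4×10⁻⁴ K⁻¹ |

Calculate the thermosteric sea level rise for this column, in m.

about 0.35 m

Layer 1: 2.7×10⁻⁴ × 1.1 × 220 = 0.06534 m
220–540 m: 1.3 × 3.2×10⁻⁴ × 320 = 0.13312 m
540–1430 m: 2.5×10⁻⁴ × 890 × 0.3 = 0.06675 m
0.65 × 1.5×10⁻⁴ × 570 = 0.055575 m
0.32 × 1.4×10⁻⁴ × 550 = 0.02464 m
Δh = 0.06534 + 0.13312 + 0.06675 + 0.055575 + 0.02464 = 0.345425 m ≈ 0.35 m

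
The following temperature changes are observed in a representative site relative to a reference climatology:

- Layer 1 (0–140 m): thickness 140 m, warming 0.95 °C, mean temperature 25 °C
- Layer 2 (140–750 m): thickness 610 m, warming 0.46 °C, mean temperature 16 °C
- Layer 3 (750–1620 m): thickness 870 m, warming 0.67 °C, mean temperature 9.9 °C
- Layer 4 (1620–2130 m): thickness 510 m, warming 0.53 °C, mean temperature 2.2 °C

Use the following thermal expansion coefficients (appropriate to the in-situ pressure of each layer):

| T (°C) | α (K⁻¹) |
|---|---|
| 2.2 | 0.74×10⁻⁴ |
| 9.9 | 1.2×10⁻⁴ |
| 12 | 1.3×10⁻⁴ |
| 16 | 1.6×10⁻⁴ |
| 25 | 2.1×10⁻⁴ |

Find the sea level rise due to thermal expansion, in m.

0.163 m of thermosteric rise

Layer 1 at 25 °C → α = 2.1×10⁻⁴ K⁻¹
Layer 2 at 16 °C → α = 1.6×10⁻⁴ K⁻¹
Layer 3 at 9.9 °C → α = 1.2×10⁻⁴ K⁻¹
Layer 4 at 2.2 °C → α = 0.74×10⁻⁴ K⁻¹
0.95 × 2.1×10⁻⁴ × 140 = 0.02793 m
0.46 × 610 × 1.6×10⁻⁴ = 0.044896 m
750–1620 m: 1.2×10⁻⁴ × 0.67 × 870 = 0.069948 m
0.53 × 0.74×10⁻⁴ × 510 = 0.0200022 m
Δh = 0.02793 + 0.044896 + 0.069948 + 0.0200022 = 0.1627762 m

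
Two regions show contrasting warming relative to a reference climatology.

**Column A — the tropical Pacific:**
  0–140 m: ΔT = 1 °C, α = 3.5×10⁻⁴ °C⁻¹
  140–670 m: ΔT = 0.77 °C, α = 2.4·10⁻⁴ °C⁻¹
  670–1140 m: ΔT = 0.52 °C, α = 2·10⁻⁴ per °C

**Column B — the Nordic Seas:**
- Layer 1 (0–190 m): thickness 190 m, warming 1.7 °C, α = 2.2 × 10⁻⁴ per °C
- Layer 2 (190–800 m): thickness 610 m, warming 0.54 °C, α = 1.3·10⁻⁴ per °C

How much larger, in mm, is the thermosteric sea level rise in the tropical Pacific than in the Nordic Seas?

Δh_A − Δh_B ≈ 81.9 mm

A 0–140 m: 1 × 140 × 3.5×10⁻⁴ = 0.04900 m
A 2.4×10⁻⁴ × 530 × 0.77 = 0.097944 m
A 670–1140 m: 0.52 × 2×10⁻⁴ × 470 = 0.04888 m
A total: 0.195824 m
B Layer 1: 2.2×10⁻⁴ × 1.7 × 190 = 0.07106 m
B 190–800 m: 610 × 0.54 × 1.3×10⁻⁴ = 0.042822 m
B total: 0.113882 m
Difference: 0.195824 − 0.113882 = 0.081942 m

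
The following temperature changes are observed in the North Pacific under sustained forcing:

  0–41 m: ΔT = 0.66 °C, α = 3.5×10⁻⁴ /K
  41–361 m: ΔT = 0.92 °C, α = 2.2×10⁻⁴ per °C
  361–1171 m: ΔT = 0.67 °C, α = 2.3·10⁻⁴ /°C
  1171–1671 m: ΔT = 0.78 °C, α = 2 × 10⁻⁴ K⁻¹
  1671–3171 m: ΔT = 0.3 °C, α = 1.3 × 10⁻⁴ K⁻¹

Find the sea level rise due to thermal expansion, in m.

about 0.34 m

0–41 m: 3.5×10⁻⁴ × 41 × 0.66 = 0.009471 m
Layer 2: 320 × 0.92 × 2.2×10⁻⁴ = 0.064768 m
0.67 × 810 × 2.3×10⁻⁴ = 0.124821 m
1171–1671 m: 500 × 2×10⁻⁴ × 0.78 = 0.07800 m
1671–3171 m: 1500 × 0.3 × 1.3×10⁻⁴ = 0.05850 m
Δh = 0.009471 + 0.064768 + 0.124821 + 0.07800 + 0.05850 = 0.33556 m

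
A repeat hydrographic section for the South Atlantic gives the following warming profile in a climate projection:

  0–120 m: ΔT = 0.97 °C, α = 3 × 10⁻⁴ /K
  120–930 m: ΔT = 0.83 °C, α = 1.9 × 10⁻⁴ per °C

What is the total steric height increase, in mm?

0–120 m: 0.97 × 3×10⁻⁴ × 120 = 0.03492 m
120–930 m: 0.83 × 810 × 1.9×10⁻⁴ = 0.127737 m
Δh = 0.03492 + 0.127737 = 0.162657 m ≈ 163 mm

163 mm of thermosteric rise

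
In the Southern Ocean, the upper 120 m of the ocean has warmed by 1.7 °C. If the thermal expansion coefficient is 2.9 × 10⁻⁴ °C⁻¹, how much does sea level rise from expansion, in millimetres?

59.2 mm of thermosteric rise

Δh = αΔT·H = 2.9×10⁻⁴ × 1.7 × 120 = 0.05916 m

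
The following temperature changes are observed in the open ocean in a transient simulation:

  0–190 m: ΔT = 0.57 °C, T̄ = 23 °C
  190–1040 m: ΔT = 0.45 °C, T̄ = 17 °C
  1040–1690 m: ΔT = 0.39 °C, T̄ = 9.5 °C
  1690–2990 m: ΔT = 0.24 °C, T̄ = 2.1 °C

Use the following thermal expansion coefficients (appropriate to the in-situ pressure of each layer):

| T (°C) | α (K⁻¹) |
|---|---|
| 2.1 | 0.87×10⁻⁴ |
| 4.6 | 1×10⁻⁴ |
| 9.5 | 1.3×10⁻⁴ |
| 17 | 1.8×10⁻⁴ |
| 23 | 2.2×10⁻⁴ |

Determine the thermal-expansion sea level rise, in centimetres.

Δh ≈ 15.3 cm

Layer 1 at 23 °C → α = 2.2×10⁻⁴ K⁻¹
Layer 2 at 17 °C → α = 1.8×10⁻⁴ K⁻¹
Layer 3 at 9.5 °C → α = 1.3×10⁻⁴ K⁻¹
Layer 4 at 2.1 °C → α = 0.87×10⁻⁴ K⁻¹
Layer 1: 0.57 × 190 × 2.2×10⁻⁴ = 0.023826 m
0.45 × 1.8×10⁻⁴ × 850 = 0.06885 m
1040–1690 m: 650 × 0.39 × 1.3×10⁻⁴ = 0.032955 m
0.24 × 0.87×10⁻⁴ × 1300 = 0.027144 m
Δh = 0.023826 + 0.06885 + 0.032955 + 0.027144 = 0.152775 m ≈ 15.3 cm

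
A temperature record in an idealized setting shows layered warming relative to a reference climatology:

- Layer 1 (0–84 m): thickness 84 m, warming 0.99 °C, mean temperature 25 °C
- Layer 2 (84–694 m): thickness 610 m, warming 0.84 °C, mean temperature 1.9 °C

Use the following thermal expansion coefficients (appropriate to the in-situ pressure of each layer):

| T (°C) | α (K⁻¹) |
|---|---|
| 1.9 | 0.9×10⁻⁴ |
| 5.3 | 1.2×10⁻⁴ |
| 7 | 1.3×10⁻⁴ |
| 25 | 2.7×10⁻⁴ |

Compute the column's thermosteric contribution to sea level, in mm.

Layer 1 at 25 °C → α = 2.7×10⁻⁴ K⁻¹
Layer 2 at 1.9 °C → α = 0.9×10⁻⁴ K⁻¹
84 × 2.7×10⁻⁴ × 0.99 = 0.0224532 m
84–694 m: 0.84 × 0.9×10⁻⁴ × 610 = 0.046116 m
Δh = 0.0224532 + 0.046116 = 0.0685692 m ≈ 68.6 mm

68.6 mm of thermosteric rise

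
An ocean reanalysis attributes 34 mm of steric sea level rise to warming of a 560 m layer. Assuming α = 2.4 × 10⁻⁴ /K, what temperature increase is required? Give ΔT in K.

ΔT = Δh/(αH) = 0.034 / (2.4×10⁻⁴ × 560) ≈ 0.2530 K

about 0.253 K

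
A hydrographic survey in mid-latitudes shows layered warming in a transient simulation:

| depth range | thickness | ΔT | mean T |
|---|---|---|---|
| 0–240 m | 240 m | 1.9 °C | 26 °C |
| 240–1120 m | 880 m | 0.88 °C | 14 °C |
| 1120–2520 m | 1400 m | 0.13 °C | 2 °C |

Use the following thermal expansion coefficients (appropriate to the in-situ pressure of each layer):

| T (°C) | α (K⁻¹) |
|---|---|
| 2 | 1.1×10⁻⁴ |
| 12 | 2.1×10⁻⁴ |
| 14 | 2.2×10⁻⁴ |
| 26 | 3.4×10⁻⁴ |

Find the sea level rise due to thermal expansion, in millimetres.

Layer 1 at 26 °C → α = 3.4×10⁻⁴ K⁻¹
Layer 2 at 14 °C → α = 2.2×10⁻⁴ K⁻¹
Layer 3 at 2 °C → α = 1.1×10⁻⁴ K⁻¹
0–240 m: 240 × 3.4×10⁻⁴ × 1.9 = 0.15504 m
0.88 × 2.2×10⁻⁴ × 880 = 0.170368 m
1120–2520 m: 0.13 × 1.1×10⁻⁴ × 1400 = 0.02002 m
Δh = 0.15504 + 0.170368 + 0.02002 = 0.345428 m

Δh = 345 mm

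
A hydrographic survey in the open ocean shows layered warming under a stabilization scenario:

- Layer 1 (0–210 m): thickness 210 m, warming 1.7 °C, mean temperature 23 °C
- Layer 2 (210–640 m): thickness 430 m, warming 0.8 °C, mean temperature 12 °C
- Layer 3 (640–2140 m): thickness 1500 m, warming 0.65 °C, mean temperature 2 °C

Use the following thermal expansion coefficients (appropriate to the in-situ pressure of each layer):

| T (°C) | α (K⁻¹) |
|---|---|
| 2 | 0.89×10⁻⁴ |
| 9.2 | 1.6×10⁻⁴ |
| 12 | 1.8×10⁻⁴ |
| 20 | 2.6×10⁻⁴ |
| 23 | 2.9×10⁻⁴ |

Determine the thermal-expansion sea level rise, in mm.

252 mm of thermosteric rise

Layer 1 at 23 °C → α = 2.9×10⁻⁴ K⁻¹
Layer 2 at 12 °C → α = 1.8×10⁻⁴ K⁻¹
Layer 3 at 2 °C → α = 0.89×10⁻⁴ K⁻¹
2.9×10⁻⁴ × 1.7 × 210 = 0.10353 m
430 × 1.8×10⁻⁴ × 0.8 = 0.06192 m
640–2140 m: 0.89×10⁻⁴ × 0.65 × 1500 = 0.086775 m
Δh = 0.10353 + 0.06192 + 0.086775 = 0.252225 m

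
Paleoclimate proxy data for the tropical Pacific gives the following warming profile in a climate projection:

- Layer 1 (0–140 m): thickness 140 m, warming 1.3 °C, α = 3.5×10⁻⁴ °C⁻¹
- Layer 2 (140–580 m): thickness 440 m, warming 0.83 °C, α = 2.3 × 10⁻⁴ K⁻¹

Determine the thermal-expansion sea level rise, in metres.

about 0.148 m

1.3 × 140 × 3.5×10⁻⁴ = 0.06370 m
140–580 m: 440 × 0.83 × 2.3×10⁻⁴ = 0.083996 m
Δh = 0.06370 + 0.083996 = 0.147696 m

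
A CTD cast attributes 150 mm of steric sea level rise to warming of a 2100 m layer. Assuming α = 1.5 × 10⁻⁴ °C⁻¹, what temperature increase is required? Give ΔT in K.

about 0.476 K

ΔT = Δh/(αH) = 0.15 / (1.5×10⁻⁴ × 2100) ≈ 0.4762 K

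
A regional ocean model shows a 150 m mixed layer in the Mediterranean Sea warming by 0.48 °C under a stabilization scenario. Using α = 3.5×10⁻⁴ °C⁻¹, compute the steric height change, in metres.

Δh = αΔT·H = 3.5×10⁻⁴ × 0.48 × 150 = 0.02520 m

0.0252 m of thermosteric rise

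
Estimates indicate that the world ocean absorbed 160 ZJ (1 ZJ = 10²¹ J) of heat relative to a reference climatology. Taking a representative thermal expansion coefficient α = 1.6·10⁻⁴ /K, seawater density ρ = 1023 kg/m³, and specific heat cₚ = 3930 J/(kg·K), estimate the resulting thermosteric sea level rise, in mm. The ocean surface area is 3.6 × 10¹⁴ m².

about 17.7 mm

Per unit area: Q = 160×10²¹ / (3.6×10¹⁴) ≈ 4.444×10⁸ J/m²
Δh = αQ/(ρcₚ) = 1.6×10⁻⁴ × 4.444×10⁸ / (1023 × 3930) ≈ 0.017686 m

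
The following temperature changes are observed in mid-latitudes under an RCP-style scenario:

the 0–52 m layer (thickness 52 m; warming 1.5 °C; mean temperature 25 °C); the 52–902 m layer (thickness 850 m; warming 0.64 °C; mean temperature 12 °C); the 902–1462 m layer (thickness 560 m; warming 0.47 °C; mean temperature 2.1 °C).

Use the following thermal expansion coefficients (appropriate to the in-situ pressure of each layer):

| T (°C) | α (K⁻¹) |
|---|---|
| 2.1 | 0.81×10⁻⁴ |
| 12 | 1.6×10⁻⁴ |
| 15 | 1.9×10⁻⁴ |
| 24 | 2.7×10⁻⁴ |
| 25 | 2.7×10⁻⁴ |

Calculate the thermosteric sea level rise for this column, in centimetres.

Δh = 12.9 cm

Layer 1 at 25 °C → α = 2.7×10⁻⁴ K⁻¹
Layer 2 at 12 °C → α = 1.6×10⁻⁴ K⁻¹
Layer 3 at 2.1 °C → α = 0.81×10⁻⁴ K⁻¹
Layer 1: 52 × 1.5 × 2.7×10⁻⁴ = 0.02106 m
Layer 2: 1.6×10⁻⁴ × 850 × 0.64 = 0.08704 m
0.47 × 0.81×10⁻⁴ × 560 = 0.0213192 m
Δh = 0.02106 + 0.08704 + 0.0213192 = 0.1294192 m ≈ 12.9 cm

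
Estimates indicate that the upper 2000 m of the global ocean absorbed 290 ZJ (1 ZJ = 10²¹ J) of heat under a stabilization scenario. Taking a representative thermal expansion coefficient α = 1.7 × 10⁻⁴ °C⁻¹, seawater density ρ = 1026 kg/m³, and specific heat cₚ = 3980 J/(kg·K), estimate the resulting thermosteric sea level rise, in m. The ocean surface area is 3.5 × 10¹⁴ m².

Per unit area: Q = 290×10²¹ / (3.5×10¹⁴) ≈ 8.286×10⁸ J/m²
Δh = αQ/(ρcₚ) = 1.7×10⁻⁴ × 8.286×10⁸ / (1026 × 3980) ≈ 0.034496 m

about 0.0345 m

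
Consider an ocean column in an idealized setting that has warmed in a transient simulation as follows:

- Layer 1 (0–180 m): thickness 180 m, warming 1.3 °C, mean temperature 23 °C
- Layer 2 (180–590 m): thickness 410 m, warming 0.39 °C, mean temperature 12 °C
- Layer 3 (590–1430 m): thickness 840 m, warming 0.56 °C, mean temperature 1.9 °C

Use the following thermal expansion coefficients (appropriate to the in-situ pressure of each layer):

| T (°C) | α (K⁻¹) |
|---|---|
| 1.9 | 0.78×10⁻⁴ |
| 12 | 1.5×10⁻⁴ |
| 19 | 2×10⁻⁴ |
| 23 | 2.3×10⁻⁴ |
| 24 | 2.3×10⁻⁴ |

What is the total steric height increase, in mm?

Layer 1 at 23 °C → α = 2.3×10⁻⁴ K⁻¹
Layer 2 at 12 °C → α = 1.5×10⁻⁴ K⁻¹
Layer 3 at 1.9 °C → α = 0.78×10⁻⁴ K⁻¹
0–180 m: 180 × 1.3 × 2.3×10⁻⁴ = 0.05382 m
Layer 2: 1.5×10⁻⁴ × 0.39 × 410 = 0.023985 m
590–1430 m: 0.56 × 0.78×10⁻⁴ × 840 = 0.0366912 m
Δh = 0.05382 + 0.023985 + 0.0366912 = 0.1144962 m ≈ 110 mm

Δh = 110 mm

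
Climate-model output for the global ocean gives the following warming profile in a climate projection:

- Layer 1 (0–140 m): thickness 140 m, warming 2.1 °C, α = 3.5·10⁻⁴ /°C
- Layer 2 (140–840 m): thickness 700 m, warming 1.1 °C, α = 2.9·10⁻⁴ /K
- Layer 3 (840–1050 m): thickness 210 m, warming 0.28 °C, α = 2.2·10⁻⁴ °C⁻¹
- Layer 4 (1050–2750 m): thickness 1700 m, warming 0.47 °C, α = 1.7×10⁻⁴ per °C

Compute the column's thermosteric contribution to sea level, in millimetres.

3.5×10⁻⁴ × 2.1 × 140 = 0.10290 m
Layer 2: 2.9×10⁻⁴ × 1.1 × 700 = 0.22330 m
840–1050 m: 0.28 × 210 × 2.2×10⁻⁴ = 0.012936 m
1050–2750 m: 1700 × 0.47 × 1.7×10⁻⁴ = 0.13583 m
Δh = 0.10290 + 0.22330 + 0.012936 + 0.13583 = 0.474966 m

Δh = 475 mm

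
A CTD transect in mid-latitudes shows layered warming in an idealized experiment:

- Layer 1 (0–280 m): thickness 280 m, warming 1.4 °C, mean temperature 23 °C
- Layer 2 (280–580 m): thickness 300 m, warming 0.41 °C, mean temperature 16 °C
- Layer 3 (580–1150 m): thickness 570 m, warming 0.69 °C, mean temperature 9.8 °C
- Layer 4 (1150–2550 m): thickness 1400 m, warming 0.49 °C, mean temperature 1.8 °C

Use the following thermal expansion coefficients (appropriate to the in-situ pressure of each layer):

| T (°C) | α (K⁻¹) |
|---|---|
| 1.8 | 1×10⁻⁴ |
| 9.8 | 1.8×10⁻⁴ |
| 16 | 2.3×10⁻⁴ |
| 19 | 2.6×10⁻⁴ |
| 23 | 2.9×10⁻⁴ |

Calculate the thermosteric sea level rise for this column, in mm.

Layer 1 at 23 °C → α = 2.9×10⁻⁴ K⁻¹
Layer 2 at 16 °C → α = 2.3×10⁻⁴ K⁻¹
Layer 3 at 9.8 °C → α = 1.8×10⁻⁴ K⁻¹
Layer 4 at 1.8 °C → α = 1×10⁻⁴ K⁻¹
Layer 1: 1.4 × 280 × 2.9×10⁻⁴ = 0.11368 m
0.41 × 300 × 2.3×10⁻⁴ = 0.02829 m
580–1150 m: 1.8×10⁻⁴ × 570 × 0.69 = 0.070794 m
1150–2550 m: 1×10⁻⁴ × 1400 × 0.49 = 0.06860 m
Δh = 0.11368 + 0.02829 + 0.070794 + 0.06860 = 0.281364 m ≈ 281 mm

Δh ≈ 281 mm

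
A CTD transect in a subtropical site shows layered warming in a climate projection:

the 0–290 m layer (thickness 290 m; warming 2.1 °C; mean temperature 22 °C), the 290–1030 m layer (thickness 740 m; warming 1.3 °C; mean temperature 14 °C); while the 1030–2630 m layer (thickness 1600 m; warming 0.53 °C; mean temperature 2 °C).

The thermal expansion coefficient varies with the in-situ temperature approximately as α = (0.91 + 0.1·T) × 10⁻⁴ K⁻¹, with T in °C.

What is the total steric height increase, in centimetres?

50.6 cm of thermosteric rise

Layer 1: α = (0.91 + 0.1×22)×10⁻⁴ = 3.11×10⁻⁴ K⁻¹
Layer 2: α = (0.91 + 0.1×14)×10⁻⁴ = 2.31×10⁻⁴ K⁻¹
Layer 3: α = (0.91 + 0.1×2)×10⁻⁴ = 1.11×10⁻⁴ K⁻¹
Layer 1: 290 × 3.11×10⁻⁴ × 2.1 = 0.189399 m
740 × 2.31×10⁻⁴ × 1.3 = 0.222222 m
1030–2630 m: 1600 × 1.11×10⁻⁴ × 0.53 = 0.094128 m
Δh = 0.189399 + 0.222222 + 0.094128 = 0.505749 m ≈ 50.6 cm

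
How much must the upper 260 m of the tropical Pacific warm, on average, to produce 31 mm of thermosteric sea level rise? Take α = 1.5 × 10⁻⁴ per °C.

0.79 K

ΔT = Δh/(αH) = 0.031 / (1.5×10⁻⁴ × 260) ≈ 0.7949 K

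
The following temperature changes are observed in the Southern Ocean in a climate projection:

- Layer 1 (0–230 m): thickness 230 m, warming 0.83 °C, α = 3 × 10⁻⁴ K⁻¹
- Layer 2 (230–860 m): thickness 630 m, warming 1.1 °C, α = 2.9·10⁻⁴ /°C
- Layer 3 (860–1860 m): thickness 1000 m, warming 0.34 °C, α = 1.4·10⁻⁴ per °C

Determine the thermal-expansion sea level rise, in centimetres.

Layer 1: 230 × 0.83 × 3×10⁻⁴ = 0.05727 m
230–860 m: 2.9×10⁻⁴ × 1.1 × 630 = 0.20097 m
0.34 × 1.4×10⁻⁴ × 1000 = 0.04760 m
Δh = 0.05727 + 0.20097 + 0.04760 = 0.30584 m

30.6 cm of thermosteric rise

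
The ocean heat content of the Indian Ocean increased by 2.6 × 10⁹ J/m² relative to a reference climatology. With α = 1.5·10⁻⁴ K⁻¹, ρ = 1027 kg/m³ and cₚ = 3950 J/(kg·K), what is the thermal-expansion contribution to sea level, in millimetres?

Δh = αQ/(ρcₚ) = 1.5×10⁻⁴ × 2.6×10⁹ / (1027 × 3950) ≈ 0.096138 m

96 mm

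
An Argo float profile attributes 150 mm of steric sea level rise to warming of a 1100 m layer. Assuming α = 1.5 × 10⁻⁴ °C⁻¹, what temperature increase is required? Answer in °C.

ΔT = Δh/(αH) = 0.15 / (1.5×10⁻⁴ × 1100) ≈ 0.9091 °C

ΔT ≈ 0.909 °C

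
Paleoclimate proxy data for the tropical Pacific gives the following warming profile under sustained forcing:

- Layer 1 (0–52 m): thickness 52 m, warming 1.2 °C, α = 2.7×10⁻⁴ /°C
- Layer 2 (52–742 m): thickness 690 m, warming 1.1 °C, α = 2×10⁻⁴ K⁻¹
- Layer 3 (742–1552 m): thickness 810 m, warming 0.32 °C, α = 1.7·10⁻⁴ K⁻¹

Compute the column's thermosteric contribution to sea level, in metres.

52 × 1.2 × 2.7×10⁻⁴ = 0.016848 m
Layer 2: 2×10⁻⁴ × 1.1 × 690 = 0.15180 m
Layer 3: 810 × 0.32 × 1.7×10⁻⁴ = 0.044064 m
Δh = 0.016848 + 0.15180 + 0.044064 = 0.212712 m ≈ 0.21 m

about 0.21 m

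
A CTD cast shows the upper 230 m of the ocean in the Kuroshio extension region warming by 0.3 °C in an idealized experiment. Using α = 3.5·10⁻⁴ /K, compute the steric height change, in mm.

Δh = αΔT·H = 3.5×10⁻⁴ × 0.3 × 230 = 0.02415 m

24 mm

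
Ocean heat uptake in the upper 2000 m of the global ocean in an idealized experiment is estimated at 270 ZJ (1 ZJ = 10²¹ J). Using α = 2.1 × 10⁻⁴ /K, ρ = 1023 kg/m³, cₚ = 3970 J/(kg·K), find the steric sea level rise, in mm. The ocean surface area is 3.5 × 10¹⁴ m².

Per unit area: Q = 270×10²¹ / (3.5×10¹⁴) ≈ 7.714×10⁸ J/m²
Δh = αQ/(ρcₚ) = 2.1×10⁻⁴ × 7.714×10⁸ / (1023 × 3970) ≈ 0.039887 m

about 39.9 mm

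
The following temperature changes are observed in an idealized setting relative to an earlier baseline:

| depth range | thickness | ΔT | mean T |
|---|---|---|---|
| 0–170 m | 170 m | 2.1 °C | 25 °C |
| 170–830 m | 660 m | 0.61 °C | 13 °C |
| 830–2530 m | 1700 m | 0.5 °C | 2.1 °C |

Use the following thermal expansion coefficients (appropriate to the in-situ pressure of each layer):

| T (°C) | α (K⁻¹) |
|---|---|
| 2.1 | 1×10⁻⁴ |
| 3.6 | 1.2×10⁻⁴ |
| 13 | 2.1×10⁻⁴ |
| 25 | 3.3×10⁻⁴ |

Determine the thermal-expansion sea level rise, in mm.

Layer 1 at 25 °C → α = 3.3×10⁻⁴ K⁻¹
Layer 2 at 13 °C → α = 2.1×10⁻⁴ K⁻¹
Layer 3 at 2.1 °C → α = 1×10⁻⁴ K⁻¹
Layer 1: 170 × 3.3×10⁻⁴ × 2.1 = 0.11781 m
0.61 × 660 × 2.1×10⁻⁴ = 0.084546 m
Layer 3: 1×10⁻⁴ × 1700 × 0.5 = 0.08500 m
Δh = 0.11781 + 0.084546 + 0.08500 = 0.287356 m ≈ 287 mm

about 287 mm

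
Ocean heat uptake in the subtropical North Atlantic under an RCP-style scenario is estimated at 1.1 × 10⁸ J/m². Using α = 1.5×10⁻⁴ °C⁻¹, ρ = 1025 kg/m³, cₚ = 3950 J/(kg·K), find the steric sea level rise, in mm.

Δh = αQ/(ρcₚ) = 1.5×10⁻⁴ × 1.1×10⁸ / (1025 × 3950) ≈ 0.0040753 m

Δh ≈ 4.1 mm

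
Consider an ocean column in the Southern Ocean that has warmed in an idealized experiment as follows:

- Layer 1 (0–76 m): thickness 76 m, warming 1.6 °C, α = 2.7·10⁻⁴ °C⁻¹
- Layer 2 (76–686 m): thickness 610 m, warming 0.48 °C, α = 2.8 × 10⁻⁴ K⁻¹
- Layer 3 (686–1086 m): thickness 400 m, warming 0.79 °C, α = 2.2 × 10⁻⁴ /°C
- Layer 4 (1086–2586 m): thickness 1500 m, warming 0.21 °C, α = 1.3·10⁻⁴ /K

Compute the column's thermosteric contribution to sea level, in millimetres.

1.6 × 76 × 2.7×10⁻⁴ = 0.032832 m
2.8×10⁻⁴ × 0.48 × 610 = 0.081984 m
686–1086 m: 2.2×10⁻⁴ × 0.79 × 400 = 0.06952 m
Layer 4: 1500 × 1.3×10⁻⁴ × 0.21 = 0.04095 m
Δh = 0.032832 + 0.081984 + 0.06952 + 0.04095 = 0.225286 m

Δh = 225 mm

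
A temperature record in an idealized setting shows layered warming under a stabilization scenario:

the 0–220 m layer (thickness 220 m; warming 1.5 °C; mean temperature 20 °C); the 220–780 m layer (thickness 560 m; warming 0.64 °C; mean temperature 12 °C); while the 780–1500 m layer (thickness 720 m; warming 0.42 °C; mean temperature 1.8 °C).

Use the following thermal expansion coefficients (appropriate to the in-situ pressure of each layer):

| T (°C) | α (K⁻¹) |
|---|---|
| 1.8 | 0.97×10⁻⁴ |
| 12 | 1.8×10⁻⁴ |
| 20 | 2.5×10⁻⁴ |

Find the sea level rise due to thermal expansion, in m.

about 0.18 m

Layer 1 at 20 °C → α = 2.5×10⁻⁴ K⁻¹
Layer 2 at 12 °C → α = 1.8×10⁻⁴ K⁻¹
Layer 3 at 1.8 °C → α = 0.97×10⁻⁴ K⁻¹
1.5 × 2.5×10⁻⁴ × 220 = 0.08250 m
220–780 m: 560 × 0.64 × 1.8×10⁻⁴ = 0.064512 m
720 × 0.97×10⁻⁴ × 0.42 = 0.0293328 m
Δh = 0.08250 + 0.064512 + 0.0293328 = 0.1763448 m ≈ 0.18 m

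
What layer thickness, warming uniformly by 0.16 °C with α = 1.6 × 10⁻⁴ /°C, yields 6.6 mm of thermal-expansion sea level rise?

H = Δh/(αΔT) = 0.0066 / (1.6×10⁻⁴ × 0.16) ≈ 257.8 m

H ≈ 258 m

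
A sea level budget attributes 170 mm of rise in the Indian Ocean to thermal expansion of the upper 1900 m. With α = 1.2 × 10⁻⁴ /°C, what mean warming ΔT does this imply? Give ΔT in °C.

ΔT ≈ 0.746 °C

ΔT = Δh/(αH) = 0.17 / (1.2×10⁻⁴ × 1900) ≈ 0.7456 °C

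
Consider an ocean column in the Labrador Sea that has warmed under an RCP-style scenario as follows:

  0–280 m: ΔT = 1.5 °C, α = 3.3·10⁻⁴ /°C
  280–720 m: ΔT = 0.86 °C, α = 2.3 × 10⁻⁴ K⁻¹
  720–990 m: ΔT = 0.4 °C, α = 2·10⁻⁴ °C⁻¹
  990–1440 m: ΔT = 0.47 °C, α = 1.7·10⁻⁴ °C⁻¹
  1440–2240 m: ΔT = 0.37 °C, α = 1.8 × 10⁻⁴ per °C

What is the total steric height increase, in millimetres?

340 mm

0–280 m: 3.3×10⁻⁴ × 1.5 × 280 = 0.13860 m
Layer 2: 2.3×10⁻⁴ × 0.86 × 440 = 0.087032 m
Layer 3: 270 × 0.4 × 2×10⁻⁴ = 0.02160 m
450 × 1.7×10⁻⁴ × 0.47 = 0.035955 m
1440–2240 m: 800 × 1.8×10⁻⁴ × 0.37 = 0.05328 m
Δh = 0.13860 + 0.087032 + 0.02160 + 0.035955 + 0.05328 = 0.336467 m ≈ 340 mm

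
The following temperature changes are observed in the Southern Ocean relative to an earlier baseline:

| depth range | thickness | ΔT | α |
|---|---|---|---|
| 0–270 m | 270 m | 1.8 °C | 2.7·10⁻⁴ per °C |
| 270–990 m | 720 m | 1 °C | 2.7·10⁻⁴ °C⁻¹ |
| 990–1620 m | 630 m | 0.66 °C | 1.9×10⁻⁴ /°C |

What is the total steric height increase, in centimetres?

40.5 cm

0–270 m: 2.7×10⁻⁴ × 1.8 × 270 = 0.13122 m
270–990 m: 720 × 2.7×10⁻⁴ × 1 = 0.19440 m
0.66 × 630 × 1.9×10⁻⁴ = 0.079002 m
Δh = 0.13122 + 0.19440 + 0.079002 = 0.404622 m ≈ 40.5 cm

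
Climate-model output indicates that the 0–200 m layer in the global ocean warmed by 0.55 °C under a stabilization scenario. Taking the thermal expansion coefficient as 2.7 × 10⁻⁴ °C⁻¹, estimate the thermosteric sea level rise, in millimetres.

Δh = αΔT·H = 2.7×10⁻⁴ × 0.55 × 200 = 0.02970 m

Δh = 30 mm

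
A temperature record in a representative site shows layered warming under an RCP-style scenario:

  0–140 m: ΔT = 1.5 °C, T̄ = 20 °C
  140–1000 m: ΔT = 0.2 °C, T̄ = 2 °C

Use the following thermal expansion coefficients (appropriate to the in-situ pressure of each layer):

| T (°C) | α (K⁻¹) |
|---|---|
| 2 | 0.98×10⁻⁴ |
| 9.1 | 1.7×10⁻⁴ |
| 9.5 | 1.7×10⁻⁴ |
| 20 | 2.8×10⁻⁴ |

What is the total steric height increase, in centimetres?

Layer 1 at 20 °C → α = 2.8×10⁻⁴ K⁻¹
Layer 2 at 2 °C → α = 0.98×10⁻⁴ K⁻¹
140 × 1.5 × 2.8×10⁻⁴ = 0.05880 m
Layer 2: 0.2 × 860 × 0.98×10⁻⁴ = 0.016856 m
Δh = 0.05880 + 0.016856 = 0.075656 m

7.57 cm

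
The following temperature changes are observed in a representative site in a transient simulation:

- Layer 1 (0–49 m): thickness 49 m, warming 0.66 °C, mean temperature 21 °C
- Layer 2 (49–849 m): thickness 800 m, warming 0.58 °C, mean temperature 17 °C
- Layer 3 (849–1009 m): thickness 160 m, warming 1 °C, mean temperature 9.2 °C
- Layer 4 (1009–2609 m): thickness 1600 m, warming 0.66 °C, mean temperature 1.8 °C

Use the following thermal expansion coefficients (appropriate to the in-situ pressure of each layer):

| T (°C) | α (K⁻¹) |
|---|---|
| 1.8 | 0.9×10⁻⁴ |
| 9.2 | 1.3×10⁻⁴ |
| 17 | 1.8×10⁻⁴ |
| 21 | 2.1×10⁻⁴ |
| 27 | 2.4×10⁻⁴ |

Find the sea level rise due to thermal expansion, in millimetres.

Layer 1 at 21 °C → α = 2.1×10⁻⁴ K⁻¹
Layer 2 at 17 °C → α = 1.8×10⁻⁴ K⁻¹
Layer 3 at 9.2 °C → α = 1.3×10⁻⁴ K⁻¹
Layer 4 at 1.8 °C → α = 0.9×10⁻⁴ K⁻¹
0.66 × 2.1×10⁻⁴ × 49 = 0.0067914 m
49–849 m: 800 × 0.58 × 1.8×10⁻⁴ = 0.08352 m
Layer 3: 160 × 1 × 1.3×10⁻⁴ = 0.02080 m
Layer 4: 0.9×10⁻⁴ × 0.66 × 1600 = 0.09504 m
Δh = 0.0067914 + 0.08352 + 0.02080 + 0.09504 = 0.2061514 m

210 mm of thermosteric rise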